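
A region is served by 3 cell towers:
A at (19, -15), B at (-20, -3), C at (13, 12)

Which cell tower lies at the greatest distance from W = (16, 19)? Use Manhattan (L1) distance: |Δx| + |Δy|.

B

d(W,A) = |16−19| + |19−(-15)| = 3 + 34 = 37
d(W,B) = |16−(-20)| + |19−(-3)| = 36 + 22 = 58
d(W,C) = |16−13| + |19−12| = 3 + 7 = 10
The largest is to B.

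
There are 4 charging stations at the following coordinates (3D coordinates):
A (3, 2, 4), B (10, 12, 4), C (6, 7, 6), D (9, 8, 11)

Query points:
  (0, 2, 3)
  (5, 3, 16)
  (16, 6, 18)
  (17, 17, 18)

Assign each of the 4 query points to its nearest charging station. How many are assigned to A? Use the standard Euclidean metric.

1

(0, 2, 3) — d² to each: A:10, B:201, C:70, D:181 → nearest is A
(5, 3, 16) — d² to each: A:149, B:250, C:117, D:66 → nearest is D
(16, 6, 18) — d² to each: A:381, B:268, C:245, D:102 → nearest is D
(17, 17, 18) — d² to each: A:617, B:270, C:365, D:194 → nearest is D
1 of the 4 points has A as nearest.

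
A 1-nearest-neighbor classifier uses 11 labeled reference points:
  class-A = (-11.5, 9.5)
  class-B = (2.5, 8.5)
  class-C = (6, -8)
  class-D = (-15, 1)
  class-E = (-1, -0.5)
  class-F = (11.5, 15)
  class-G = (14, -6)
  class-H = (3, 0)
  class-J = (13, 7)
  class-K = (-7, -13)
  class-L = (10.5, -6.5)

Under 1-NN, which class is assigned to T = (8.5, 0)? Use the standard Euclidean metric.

class-H

Since √ is increasing, it suffices to compare squared distances:
d²(T, class-A) = (8.5−(-11.5))² + (0−9.5)² = 400 + 90.25 = 490.25
d²(T, class-B) = (8.5−2.5)² + (0−8.5)² = 36 + 72.25 = 108.25
d²(T, class-C) = (8.5−6)² + (0−(-8))² = 6.25 + 64 = 70.25
d²(T, class-D) = (8.5−(-15))² + (0−1)² = 552.25 + 1 = 553.25
d²(T, class-E) = (8.5−(-1))² + (0−(-0.5))² = 90.25 + 0.25 = 90.5
d²(T, class-F) = (8.5−11.5)² + (0−15)² = 9 + 225 = 234
d²(T, class-G) = (8.5−14)² + (0−(-6))² = 30.25 + 36 = 66.25
d²(T, class-H) = (8.5−3)² + (0−0)² = 30.25 + 0 = 30.25
d²(T, class-J) = (8.5−13)² + (0−7)² = 20.25 + 49 = 69.25
d²(T, class-K) = (8.5−(-7))² + (0−(-13))² = 240.25 + 169 = 409.25
d²(T, class-L) = (8.5−10.5)² + (0−(-6.5))² = 4 + 42.25 = 46.25
class-H is nearest.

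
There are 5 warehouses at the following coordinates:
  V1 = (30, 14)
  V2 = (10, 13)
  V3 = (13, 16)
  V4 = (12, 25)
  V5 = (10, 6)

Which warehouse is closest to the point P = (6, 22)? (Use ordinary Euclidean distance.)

V4

Squared Euclidean distances:
|PV1|² = (6−30)² + (22−14)² = 576 + 64 = 640
|PV2|² = (6−10)² + (22−13)² = 16 + 81 = 97
|PV3|² = (6−13)² + (22−16)² = 49 + 36 = 85
|PV4|² = (6−12)² + (22−25)² = 36 + 9 = 45
|PV5|² = (6−10)² + (22−6)² = 16 + 256 = 272
The smallest is to V4, so P lies in the Voronoi region of V4.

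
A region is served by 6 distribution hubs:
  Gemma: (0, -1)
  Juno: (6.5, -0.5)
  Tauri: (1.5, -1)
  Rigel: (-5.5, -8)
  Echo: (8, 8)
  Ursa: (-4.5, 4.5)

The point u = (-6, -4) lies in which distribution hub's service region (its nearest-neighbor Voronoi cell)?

Rigel

Squared Euclidean distances:
d²(u, Gemma) = (-6−0)² + (-4−(-1))² = 36 + 9 = 45
d²(u, Juno) = (-6−6.5)² + (-4−(-0.5))² = 156.25 + 12.25 = 168.5
d²(u, Tauri) = (-6−1.5)² + (-4−(-1))² = 56.25 + 9 = 65.25
d²(u, Rigel) = (-6−(-5.5))² + (-4−(-8))² = 0.25 + 16 = 16.25
d²(u, Echo) = (-6−8)² + (-4−8)² = 196 + 144 = 340
d²(u, Ursa) = (-6−(-4.5))² + (-4−4.5)² = 2.25 + 72.25 = 74.5
Rigel is nearest.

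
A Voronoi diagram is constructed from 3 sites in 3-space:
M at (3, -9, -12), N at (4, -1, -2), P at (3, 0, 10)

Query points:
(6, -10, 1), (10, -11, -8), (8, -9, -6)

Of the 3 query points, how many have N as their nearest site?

1

(6, -10, 1) — d² to each: M:179, N:94, P:190 → nearest is N
(10, -11, -8) — d² to each: M:69, N:172, P:494 → nearest is M
(8, -9, -6) — d² to each: M:61, N:96, P:362 → nearest is M
1 of the 3 points has N as nearest.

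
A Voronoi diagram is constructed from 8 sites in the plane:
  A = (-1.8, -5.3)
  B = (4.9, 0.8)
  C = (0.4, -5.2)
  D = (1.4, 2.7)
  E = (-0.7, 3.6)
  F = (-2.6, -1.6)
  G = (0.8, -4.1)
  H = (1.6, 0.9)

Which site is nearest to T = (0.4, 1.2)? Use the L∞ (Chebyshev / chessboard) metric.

d(T,A) = max(2.2, 6.5) = 6.5
d(T,B) = max(4.5, 0.4) = 4.5
d(T,C) = max(0, 6.4) = 6.4
d(T,D) = max(1, 1.5) = 1.5
d(T,E) = max(1.1, 2.4) = 2.4
d(T,F) = max(3, 2.8) = 3
d(T,G) = max(0.4, 5.3) = 5.3
d(T,H) = max(1.2, 0.3) = 1.2
The smallest is to H, so T lies in the Voronoi region of H.

H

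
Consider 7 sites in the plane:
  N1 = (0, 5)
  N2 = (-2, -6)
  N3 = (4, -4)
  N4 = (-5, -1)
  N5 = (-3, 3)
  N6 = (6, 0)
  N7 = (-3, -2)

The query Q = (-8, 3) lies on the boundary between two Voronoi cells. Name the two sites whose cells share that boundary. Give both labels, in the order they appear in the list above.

N4 and N5

Squared distances from Q to each site:
|QN1|² = (-8−0)² + (3−5)² = 64 + 4 = 68
|QN2|² = (-8−(-2))² + (3−(-6))² = 36 + 81 = 117
|QN3|² = (-8−4)² + (3−(-4))² = 144 + 49 = 193
|QN4|² = (-8−(-5))² + (3−(-1))² = 9 + 16 = 25
|QN5|² = (-8−(-3))² + (3−3)² = 25 + 0 = 25
|QN6|² = (-8−6)² + (3−0)² = 196 + 9 = 205
|QN7|² = (-8−(-3))² + (3−(-2))² = 25 + 25 = 50
Q is equidistant from N4 and N5 (both at squared distance 25), and every other site is strictly farther — so Q lies on the N4–N5 Voronoi edge.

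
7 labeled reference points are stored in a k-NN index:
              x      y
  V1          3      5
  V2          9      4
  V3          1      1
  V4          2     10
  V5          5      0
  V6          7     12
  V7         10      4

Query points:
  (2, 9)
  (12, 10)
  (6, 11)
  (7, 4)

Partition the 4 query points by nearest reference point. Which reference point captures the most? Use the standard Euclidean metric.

V6

(2, 9) — d² to each: V1:17, V2:74, V3:65, V4:1, V5:90, V6:34, V7:89 → nearest is V4
(12, 10) — d² to each: V1:106, V2:45, V3:202, V4:100, V5:149, V6:29, V7:40 → nearest is V6
(6, 11) — d² to each: V1:45, V2:58, V3:125, V4:17, V5:122, V6:2, V7:65 → nearest is V6
(7, 4) — d² to each: V1:17, V2:4, V3:45, V4:61, V5:20, V6:64, V7:9 → nearest is V2
Tally — V2:1, V4:1, V6:2. V6 captures the most (2).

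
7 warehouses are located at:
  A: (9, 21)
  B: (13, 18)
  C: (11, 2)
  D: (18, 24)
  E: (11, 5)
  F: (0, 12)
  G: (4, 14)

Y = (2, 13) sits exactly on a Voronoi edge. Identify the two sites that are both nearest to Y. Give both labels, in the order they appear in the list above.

F and G

Squared distances from Y to each site:
|YA|² = (2−9)² + (13−21)² = 49 + 64 = 113
|YB|² = (2−13)² + (13−18)² = 121 + 25 = 146
|YC|² = (2−11)² + (13−2)² = 81 + 121 = 202
|YD|² = (2−18)² + (13−24)² = 256 + 121 = 377
|YE|² = (2−11)² + (13−5)² = 81 + 64 = 145
|YF|² = (2−0)² + (13−12)² = 4 + 1 = 5
|YG|² = (2−4)² + (13−14)² = 4 + 1 = 5
Y is equidistant from F and G (both at squared distance 5), and every other site is strictly farther — so Y lies on the F–G Voronoi edge.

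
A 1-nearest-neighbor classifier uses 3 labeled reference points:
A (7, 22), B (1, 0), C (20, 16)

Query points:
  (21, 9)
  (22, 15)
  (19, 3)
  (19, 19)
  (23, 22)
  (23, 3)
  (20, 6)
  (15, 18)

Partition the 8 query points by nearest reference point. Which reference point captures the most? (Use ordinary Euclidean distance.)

(21, 9) — d² to each: A:365, B:481, C:50 → nearest is C
(22, 15) — d² to each: A:274, B:666, C:5 → nearest is C
(19, 3) — d² to each: A:505, B:333, C:170 → nearest is C
(19, 19) — d² to each: A:153, B:685, C:10 → nearest is C
(23, 22) — d² to each: A:256, B:968, C:45 → nearest is C
(23, 3) — d² to each: A:617, B:493, C:178 → nearest is C
(20, 6) — d² to each: A:425, B:397, C:100 → nearest is C
(15, 18) — d² to each: A:80, B:520, C:29 → nearest is C
Tally — C:8. C captures the most (8).

C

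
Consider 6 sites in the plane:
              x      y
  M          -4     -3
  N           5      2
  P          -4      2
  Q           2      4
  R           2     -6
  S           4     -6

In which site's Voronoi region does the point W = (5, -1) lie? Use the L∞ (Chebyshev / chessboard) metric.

d(W,M) = max(9, 2) = 9
d(W,N) = max(0, 3) = 3
d(W,P) = max(9, 3) = 9
d(W,Q) = max(3, 5) = 5
d(W,R) = max(3, 5) = 5
d(W,S) = max(1, 5) = 5
Minimum is at N.

N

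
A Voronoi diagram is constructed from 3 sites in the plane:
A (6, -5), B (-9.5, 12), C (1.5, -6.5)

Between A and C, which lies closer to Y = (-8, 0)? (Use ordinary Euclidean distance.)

C

Compare squared distances:
|YA|² = (-8−6)² + (0−(-5))² = 196 + 25 = 221
|YC|² = (-8−1.5)² + (0−(-6.5))² = 90.25 + 42.25 = 132.5
221 > 132.5, so C is closer.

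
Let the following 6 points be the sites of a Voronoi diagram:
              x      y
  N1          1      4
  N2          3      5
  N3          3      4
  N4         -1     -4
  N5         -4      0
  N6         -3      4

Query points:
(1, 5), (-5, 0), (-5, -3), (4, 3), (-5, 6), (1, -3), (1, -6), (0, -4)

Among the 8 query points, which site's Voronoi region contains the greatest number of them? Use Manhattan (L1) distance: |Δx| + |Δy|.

(1, 5) — d to each: N1:1, N2:2, N3:3, N4:11, N5:10, N6:5 → nearest is N1
(-5, 0) — d to each: N1:10, N2:13, N3:12, N4:8, N5:1, N6:6 → nearest is N5
(-5, -3) — d to each: N1:13, N2:16, N3:15, N4:5, N5:4, N6:9 → nearest is N5
(4, 3) — d to each: N1:4, N2:3, N3:2, N4:12, N5:11, N6:8 → nearest is N3
(-5, 6) — d to each: N1:8, N2:9, N3:10, N4:14, N5:7, N6:4 → nearest is N6
(1, -3) — d to each: N1:7, N2:10, N3:9, N4:3, N5:8, N6:11 → nearest is N4
(1, -6) — d to each: N1:10, N2:13, N3:12, N4:4, N5:11, N6:14 → nearest is N4
(0, -4) — d to each: N1:9, N2:12, N3:11, N4:1, N5:8, N6:11 → nearest is N4
Tally — N1:1, N3:1, N4:3, N5:2, N6:1. N4 captures the most (3).

N4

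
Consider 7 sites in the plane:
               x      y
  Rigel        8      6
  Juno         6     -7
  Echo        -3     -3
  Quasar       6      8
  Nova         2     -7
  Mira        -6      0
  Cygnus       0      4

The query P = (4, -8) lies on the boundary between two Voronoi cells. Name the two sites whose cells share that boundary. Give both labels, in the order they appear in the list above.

Squared distances from P to each site:
d²(P, Rigel) = (4−8)² + (-8−6)² = 16 + 196 = 212
d²(P, Juno) = (4−6)² + (-8−(-7))² = 4 + 1 = 5
d²(P, Echo) = (4−(-3))² + (-8−(-3))² = 49 + 25 = 74
d²(P, Quasar) = (4−6)² + (-8−8)² = 4 + 256 = 260
d²(P, Nova) = (4−2)² + (-8−(-7))² = 4 + 1 = 5
d²(P, Mira) = (4−(-6))² + (-8−0)² = 100 + 64 = 164
d²(P, Cygnus) = (4−0)² + (-8−4)² = 16 + 144 = 160
P is equidistant from Juno and Nova (both at squared distance 5), and every other site is strictly farther — so P lies on the Juno–Nova Voronoi edge.

Juno and Nova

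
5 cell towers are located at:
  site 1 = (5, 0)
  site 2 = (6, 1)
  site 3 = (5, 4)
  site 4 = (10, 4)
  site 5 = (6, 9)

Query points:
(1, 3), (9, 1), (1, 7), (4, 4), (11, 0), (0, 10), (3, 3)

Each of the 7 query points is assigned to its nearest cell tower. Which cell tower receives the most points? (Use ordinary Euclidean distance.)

(1, 3) — d² to each: site 1:25, site 2:29, site 3:17, site 4:82, site 5:61 → nearest is site 3
(9, 1) — d² to each: site 1:17, site 2:9, site 3:25, site 4:10, site 5:73 → nearest is site 2
(1, 7) — d² to each: site 1:65, site 2:61, site 3:25, site 4:90, site 5:29 → nearest is site 3
(4, 4) — d² to each: site 1:17, site 2:13, site 3:1, site 4:36, site 5:29 → nearest is site 3
(11, 0) — d² to each: site 1:36, site 2:26, site 3:52, site 4:17, site 5:106 → nearest is site 4
(0, 10) — d² to each: site 1:125, site 2:117, site 3:61, site 4:136, site 5:37 → nearest is site 5
(3, 3) — d² to each: site 1:13, site 2:13, site 3:5, site 4:50, site 5:45 → nearest is site 3
Tally — site 2:1, site 3:4, site 4:1, site 5:1. site 3 captures the most (4).

site 3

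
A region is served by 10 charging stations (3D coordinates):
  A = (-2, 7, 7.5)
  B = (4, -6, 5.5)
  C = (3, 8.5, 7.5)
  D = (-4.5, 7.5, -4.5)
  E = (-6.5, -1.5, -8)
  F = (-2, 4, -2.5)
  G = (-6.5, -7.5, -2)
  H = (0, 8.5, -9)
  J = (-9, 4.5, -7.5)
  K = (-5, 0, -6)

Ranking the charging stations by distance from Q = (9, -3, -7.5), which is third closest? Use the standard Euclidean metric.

K

Since √ is increasing, it suffices to compare squared distances:
|QA|² = (9−(-2))² + (-3−7)² + (-7.5−7.5)² = 121 + 100 + 225 = 446
|QB|² = (9−4)² + (-3−(-6))² + (-7.5−5.5)² = 25 + 9 + 169 = 203
|QC|² = (9−3)² + (-3−8.5)² + (-7.5−7.5)² = 36 + 132.25 + 225 = 393.25
|QD|² = (9−(-4.5))² + (-3−7.5)² + (-7.5−(-4.5))² = 182.25 + 110.25 + 9 = 301.5
|QE|² = (9−(-6.5))² + (-3−(-1.5))² + (-7.5−(-8))² = 240.25 + 2.25 + 0.25 = 242.75
|QF|² = (9−(-2))² + (-3−4)² + (-7.5−(-2.5))² = 121 + 49 + 25 = 195
|QG|² = (9−(-6.5))² + (-3−(-7.5))² + (-7.5−(-2))² = 240.25 + 20.25 + 30.25 = 290.75
|QH|² = (9−0)² + (-3−8.5)² + (-7.5−(-9))² = 81 + 132.25 + 2.25 = 215.5
|QJ|² = (9−(-9))² + (-3−4.5)² + (-7.5−(-7.5))² = 324 + 56.25 + 0 = 380.25
|QK|² = (9−(-5))² + (-3−0)² + (-7.5−(-6))² = 196 + 9 + 2.25 = 207.25
Sorted ascending: F, B, K, H, … — the third-nearest is K.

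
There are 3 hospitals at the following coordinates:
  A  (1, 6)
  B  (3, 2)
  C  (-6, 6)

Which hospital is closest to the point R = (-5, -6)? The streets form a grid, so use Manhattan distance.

d(R,A) = 6 + 12 = 18
d(R,B) = 8 + 8 = 16
d(R,C) = 1 + 12 = 13
The smallest is to C, so R lies in the Voronoi region of C.

C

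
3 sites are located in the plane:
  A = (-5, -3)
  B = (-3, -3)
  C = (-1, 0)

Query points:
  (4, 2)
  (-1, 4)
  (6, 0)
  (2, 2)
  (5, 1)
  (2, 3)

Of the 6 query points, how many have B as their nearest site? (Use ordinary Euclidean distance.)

(4, 2) — d² to each: A:106, B:74, C:29 → nearest is C
(-1, 4) — d² to each: A:65, B:53, C:16 → nearest is C
(6, 0) — d² to each: A:130, B:90, C:49 → nearest is C
(2, 2) — d² to each: A:74, B:50, C:13 → nearest is C
(5, 1) — d² to each: A:116, B:80, C:37 → nearest is C
(2, 3) — d² to each: A:85, B:61, C:18 → nearest is C
0 of the 6 points have B as nearest.

0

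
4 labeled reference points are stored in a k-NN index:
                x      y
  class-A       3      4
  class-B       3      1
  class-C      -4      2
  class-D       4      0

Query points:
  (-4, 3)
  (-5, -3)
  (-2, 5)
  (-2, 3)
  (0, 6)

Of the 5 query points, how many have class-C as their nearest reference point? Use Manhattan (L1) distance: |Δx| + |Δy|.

(-4, 3) — d to each: class-A:8, class-B:9, class-C:1, class-D:11 → nearest is class-C
(-5, -3) — d to each: class-A:15, class-B:12, class-C:6, class-D:12 → nearest is class-C
(-2, 5) — d to each: class-A:6, class-B:9, class-C:5, class-D:11 → nearest is class-C
(-2, 3) — d to each: class-A:6, class-B:7, class-C:3, class-D:9 → nearest is class-C
(0, 6) — d to each: class-A:5, class-B:8, class-C:8, class-D:10 → nearest is class-A
4 of the 5 points have class-C as nearest.

4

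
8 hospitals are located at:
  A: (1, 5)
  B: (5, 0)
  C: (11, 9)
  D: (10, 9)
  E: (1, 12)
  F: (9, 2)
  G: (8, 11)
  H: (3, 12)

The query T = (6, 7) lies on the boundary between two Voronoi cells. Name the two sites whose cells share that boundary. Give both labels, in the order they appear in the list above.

D and G

Squared distances from T to each site:
|TA|² = (6−1)² + (7−5)² = 25 + 4 = 29
|TB|² = (6−5)² + (7−0)² = 1 + 49 = 50
|TC|² = (6−11)² + (7−9)² = 25 + 4 = 29
|TD|² = (6−10)² + (7−9)² = 16 + 4 = 20
|TE|² = (6−1)² + (7−12)² = 25 + 25 = 50
|TF|² = (6−9)² + (7−2)² = 9 + 25 = 34
|TG|² = (6−8)² + (7−11)² = 4 + 16 = 20
|TH|² = (6−3)² + (7−12)² = 9 + 25 = 34
T is equidistant from D and G (both at squared distance 20), and every other site is strictly farther — so T lies on the D–G Voronoi edge.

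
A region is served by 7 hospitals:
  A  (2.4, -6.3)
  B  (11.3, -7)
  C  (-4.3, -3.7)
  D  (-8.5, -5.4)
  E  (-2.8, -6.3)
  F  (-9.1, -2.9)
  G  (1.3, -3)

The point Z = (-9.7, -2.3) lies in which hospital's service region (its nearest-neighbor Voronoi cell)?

F

Compare squared distances (the ordering matches that of the actual distances):
|ZA|² = 146.41 + 16 = 162.41
|ZB|² = 441 + 22.09 = 463.09
|ZC|² = 29.16 + 1.96 = 31.12
|ZD|² = 1.44 + 9.61 = 11.05
|ZE|² = 47.61 + 16 = 63.61
|ZF|² = 0.36 + 0.36 = 0.72
|ZG|² = 121 + 0.49 = 121.49
F is nearest.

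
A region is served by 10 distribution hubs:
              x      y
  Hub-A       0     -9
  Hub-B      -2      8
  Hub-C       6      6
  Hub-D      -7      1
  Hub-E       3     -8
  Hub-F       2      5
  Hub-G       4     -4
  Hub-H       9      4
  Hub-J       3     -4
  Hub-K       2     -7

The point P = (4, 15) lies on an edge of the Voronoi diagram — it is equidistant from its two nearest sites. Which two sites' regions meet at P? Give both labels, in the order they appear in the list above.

Hub-B and Hub-C

Squared distances from P to each site:
d²(P, Hub-A) = 16 + 576 = 592
d²(P, Hub-B) = 36 + 49 = 85
d²(P, Hub-C) = 4 + 81 = 85
d²(P, Hub-D) = 121 + 196 = 317
d²(P, Hub-E) = 1 + 529 = 530
d²(P, Hub-F) = 4 + 100 = 104
d²(P, Hub-G) = 0 + 361 = 361
d²(P, Hub-H) = 25 + 121 = 146
d²(P, Hub-J) = 1 + 361 = 362
d²(P, Hub-K) = 4 + 484 = 488
P is equidistant from Hub-B and Hub-C (both at squared distance 85), and every other site is strictly farther — so P lies on the Hub-B–Hub-C Voronoi edge.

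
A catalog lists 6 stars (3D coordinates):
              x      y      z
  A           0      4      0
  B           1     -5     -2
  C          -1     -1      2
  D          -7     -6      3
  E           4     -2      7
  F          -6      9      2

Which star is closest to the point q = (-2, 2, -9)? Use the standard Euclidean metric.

Compare squared distances (the ordering matches that of the actual distances):
|qA|² = (-2−0)² + (2−4)² + (-9−0)² = 4 + 4 + 81 = 89
|qB|² = (-2−1)² + (2−(-5))² + (-9−(-2))² = 9 + 49 + 49 = 107
|qC|² = (-2−(-1))² + (2−(-1))² + (-9−2)² = 1 + 9 + 121 = 131
|qD|² = (-2−(-7))² + (2−(-6))² + (-9−3)² = 25 + 64 + 144 = 233
|qE|² = (-2−4)² + (2−(-2))² + (-9−7)² = 36 + 16 + 256 = 308
|qF|² = (-2−(-6))² + (2−9)² + (-9−2)² = 16 + 49 + 121 = 186
A is nearest.

A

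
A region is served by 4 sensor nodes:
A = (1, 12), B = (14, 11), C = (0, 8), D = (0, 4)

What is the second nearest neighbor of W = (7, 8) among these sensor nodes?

A

Squared Euclidean distances:
|WA|² = (7−1)² + (8−12)² = 36 + 16 = 52
|WB|² = (7−14)² + (8−11)² = 49 + 9 = 58
|WC|² = (7−0)² + (8−8)² = 49 + 0 = 49
|WD|² = (7−0)² + (8−4)² = 49 + 16 = 65
Sorted ascending: C, A, B, … — the second-nearest is A.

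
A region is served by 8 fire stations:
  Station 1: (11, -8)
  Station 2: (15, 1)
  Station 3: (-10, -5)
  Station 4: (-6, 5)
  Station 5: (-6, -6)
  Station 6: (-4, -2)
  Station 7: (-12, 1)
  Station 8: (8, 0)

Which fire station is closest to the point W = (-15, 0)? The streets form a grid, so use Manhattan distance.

Station 7

d(W, Station 1) = |-15−11| + |0−(-8)| = 26 + 8 = 34
d(W, Station 2) = |-15−15| + |0−1| = 30 + 1 = 31
d(W, Station 3) = |-15−(-10)| + |0−(-5)| = 5 + 5 = 10
d(W, Station 4) = |-15−(-6)| + |0−5| = 9 + 5 = 14
d(W, Station 5) = |-15−(-6)| + |0−(-6)| = 9 + 6 = 15
d(W, Station 6) = |-15−(-4)| + |0−(-2)| = 11 + 2 = 13
d(W, Station 7) = |-15−(-12)| + |0−1| = 3 + 1 = 4
d(W, Station 8) = |-15−8| + |0−0| = 23 + 0 = 23
Station 7 is nearest.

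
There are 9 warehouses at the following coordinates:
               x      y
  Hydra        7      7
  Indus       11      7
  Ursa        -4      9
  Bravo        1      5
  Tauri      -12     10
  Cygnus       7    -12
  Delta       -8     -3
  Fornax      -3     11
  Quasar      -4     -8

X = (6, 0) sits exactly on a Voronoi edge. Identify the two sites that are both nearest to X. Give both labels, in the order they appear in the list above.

Hydra and Bravo

Squared distances from X to each site:
d²(X, Hydra) = 1 + 49 = 50
d²(X, Indus) = 25 + 49 = 74
d²(X, Ursa) = 100 + 81 = 181
d²(X, Bravo) = 25 + 25 = 50
d²(X, Tauri) = 324 + 100 = 424
d²(X, Cygnus) = 1 + 144 = 145
d²(X, Delta) = 196 + 9 = 205
d²(X, Fornax) = 81 + 121 = 202
d²(X, Quasar) = 100 + 64 = 164
X is equidistant from Hydra and Bravo (both at squared distance 50), and every other site is strictly farther — so X lies on the Hydra–Bravo Voronoi edge.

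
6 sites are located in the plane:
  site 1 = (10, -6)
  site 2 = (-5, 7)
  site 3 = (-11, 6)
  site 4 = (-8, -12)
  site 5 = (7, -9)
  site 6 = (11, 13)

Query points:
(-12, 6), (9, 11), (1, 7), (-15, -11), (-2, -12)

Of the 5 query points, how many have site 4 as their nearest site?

(-12, 6) — d² to each: site 1:628, site 2:50, site 3:1, site 4:340, site 5:586, site 6:578 → nearest is site 3
(9, 11) — d² to each: site 1:290, site 2:212, site 3:425, site 4:818, site 5:404, site 6:8 → nearest is site 6
(1, 7) — d² to each: site 1:250, site 2:36, site 3:145, site 4:442, site 5:292, site 6:136 → nearest is site 2
(-15, -11) — d² to each: site 1:650, site 2:424, site 3:305, site 4:50, site 5:488, site 6:1252 → nearest is site 4
(-2, -12) — d² to each: site 1:180, site 2:370, site 3:405, site 4:36, site 5:90, site 6:794 → nearest is site 4
2 of the 5 points have site 4 as nearest.

2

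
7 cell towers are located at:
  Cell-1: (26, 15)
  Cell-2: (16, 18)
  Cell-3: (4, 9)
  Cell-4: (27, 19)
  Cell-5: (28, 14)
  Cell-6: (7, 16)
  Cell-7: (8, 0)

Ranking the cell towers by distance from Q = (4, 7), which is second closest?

Cell-7

Compare squared distances (the ordering matches that of the actual distances):
d²(Q, Cell-1) = 484 + 64 = 548
d²(Q, Cell-2) = 144 + 121 = 265
d²(Q, Cell-3) = 0 + 4 = 4
d²(Q, Cell-4) = 529 + 144 = 673
d²(Q, Cell-5) = 576 + 49 = 625
d²(Q, Cell-6) = 9 + 81 = 90
d²(Q, Cell-7) = 16 + 49 = 65
Sorted ascending: Cell-3, Cell-7, Cell-6, … — the second-nearest is Cell-7.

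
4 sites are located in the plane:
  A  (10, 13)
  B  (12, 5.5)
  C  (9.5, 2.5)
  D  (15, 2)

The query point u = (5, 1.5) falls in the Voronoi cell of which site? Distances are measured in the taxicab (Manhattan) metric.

d(u,A) = |5−10| + |1.5−13| = 5 + 11.5 = 16.5
d(u,B) = |5−12| + |1.5−5.5| = 7 + 4 = 11
d(u,C) = |5−9.5| + |1.5−2.5| = 4.5 + 1 = 5.5
d(u,D) = |5−15| + |1.5−2| = 10 + 0.5 = 10.5
Minimum is at C.

C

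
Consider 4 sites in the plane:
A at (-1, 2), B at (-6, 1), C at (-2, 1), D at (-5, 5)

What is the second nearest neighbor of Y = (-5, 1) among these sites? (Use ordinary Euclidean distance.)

C

Since √ is increasing, it suffices to compare squared distances:
|YA|² = (-5−(-1))² + (1−2)² = 16 + 1 = 17
|YB|² = (-5−(-6))² + (1−1)² = 1 + 0 = 1
|YC|² = (-5−(-2))² + (1−1)² = 9 + 0 = 9
|YD|² = (-5−(-5))² + (1−5)² = 0 + 16 = 16
Sorted ascending: B, C, D, … — the second-nearest is C.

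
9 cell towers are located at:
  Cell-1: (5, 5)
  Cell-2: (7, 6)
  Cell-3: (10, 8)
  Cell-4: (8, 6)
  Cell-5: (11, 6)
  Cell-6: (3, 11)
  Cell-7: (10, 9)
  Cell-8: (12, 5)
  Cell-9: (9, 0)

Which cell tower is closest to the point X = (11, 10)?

Squared Euclidean distances:
d²(X, Cell-1) = 36 + 25 = 61
d²(X, Cell-2) = 16 + 16 = 32
d²(X, Cell-3) = 1 + 4 = 5
d²(X, Cell-4) = 9 + 16 = 25
d²(X, Cell-5) = 0 + 16 = 16
d²(X, Cell-6) = 64 + 1 = 65
d²(X, Cell-7) = 1 + 1 = 2
d²(X, Cell-8) = 1 + 25 = 26
d²(X, Cell-9) = 4 + 100 = 104
Minimum is at Cell-7.

Cell-7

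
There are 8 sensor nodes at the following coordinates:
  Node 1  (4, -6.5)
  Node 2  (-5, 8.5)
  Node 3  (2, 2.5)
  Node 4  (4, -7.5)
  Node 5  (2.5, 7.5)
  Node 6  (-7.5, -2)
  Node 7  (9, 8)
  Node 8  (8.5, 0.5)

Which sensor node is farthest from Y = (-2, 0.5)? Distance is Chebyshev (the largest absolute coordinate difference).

d(Y, Node 1) = max(6, 7) = 7
d(Y, Node 2) = max(3, 8) = 8
d(Y, Node 3) = max(4, 2) = 4
d(Y, Node 4) = max(6, 8) = 8
d(Y, Node 5) = max(4.5, 7) = 7
d(Y, Node 6) = max(5.5, 2.5) = 5.5
d(Y, Node 7) = max(11, 7.5) = 11
d(Y, Node 8) = max(10.5, 0) = 10.5
The largest is to Node 7.

Node 7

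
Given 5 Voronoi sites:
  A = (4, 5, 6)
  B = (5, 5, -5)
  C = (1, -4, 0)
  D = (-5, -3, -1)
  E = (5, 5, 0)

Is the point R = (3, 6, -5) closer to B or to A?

B

Compare squared distances:
|RB|² = (3−5)² + (6−5)² + (-5−(-5))² = 4 + 1 + 0 = 5
|RA|² = (3−4)² + (6−5)² + (-5−6)² = 1 + 1 + 121 = 123
5 < 123, so B is closer.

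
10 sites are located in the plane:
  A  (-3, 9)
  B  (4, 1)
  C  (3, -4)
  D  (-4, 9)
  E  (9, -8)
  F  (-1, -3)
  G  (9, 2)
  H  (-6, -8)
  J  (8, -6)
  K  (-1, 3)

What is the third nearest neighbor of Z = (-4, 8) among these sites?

K

Squared Euclidean distances:
|ZA|² = 1 + 1 = 2
|ZB|² = 64 + 49 = 113
|ZC|² = 49 + 144 = 193
|ZD|² = 0 + 1 = 1
|ZE|² = 169 + 256 = 425
|ZF|² = 9 + 121 = 130
|ZG|² = 169 + 36 = 205
|ZH|² = 4 + 256 = 260
|ZJ|² = 144 + 196 = 340
|ZK|² = 9 + 25 = 34
Sorted ascending: D, A, K, B, … — the third-nearest is K.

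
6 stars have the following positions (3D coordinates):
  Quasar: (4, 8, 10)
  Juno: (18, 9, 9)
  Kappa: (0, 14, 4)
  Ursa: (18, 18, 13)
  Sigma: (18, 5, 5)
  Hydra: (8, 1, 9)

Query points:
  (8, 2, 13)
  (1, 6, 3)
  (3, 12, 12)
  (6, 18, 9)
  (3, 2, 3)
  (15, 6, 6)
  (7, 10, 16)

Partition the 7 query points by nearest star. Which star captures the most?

Quasar

(8, 2, 13) — d² to each: Quasar:61, Juno:165, Kappa:289, Ursa:356, Sigma:173, Hydra:17 → nearest is Hydra
(1, 6, 3) — d² to each: Quasar:62, Juno:334, Kappa:66, Ursa:533, Sigma:294, Hydra:110 → nearest is Quasar
(3, 12, 12) — d² to each: Quasar:21, Juno:243, Kappa:77, Ursa:262, Sigma:323, Hydra:155 → nearest is Quasar
(6, 18, 9) — d² to each: Quasar:105, Juno:225, Kappa:77, Ursa:160, Sigma:329, Hydra:293 → nearest is Kappa
(3, 2, 3) — d² to each: Quasar:86, Juno:310, Kappa:154, Ursa:581, Sigma:238, Hydra:62 → nearest is Hydra
(15, 6, 6) — d² to each: Quasar:141, Juno:27, Kappa:293, Ursa:202, Sigma:11, Hydra:83 → nearest is Sigma
(7, 10, 16) — d² to each: Quasar:49, Juno:171, Kappa:209, Ursa:194, Sigma:267, Hydra:131 → nearest is Quasar
Tally — Quasar:3, Kappa:1, Sigma:1, Hydra:2. Quasar captures the most (3).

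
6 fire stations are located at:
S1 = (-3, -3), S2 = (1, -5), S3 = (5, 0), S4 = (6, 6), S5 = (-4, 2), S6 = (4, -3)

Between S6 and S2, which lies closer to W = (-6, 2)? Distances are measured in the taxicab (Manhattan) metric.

S2

d(W,S6) = |-6−4| + |2−(-3)| = 10 + 5 = 15
d(W,S2) = |-6−1| + |2−(-5)| = 7 + 7 = 14
15 > 14, so S2 is closer.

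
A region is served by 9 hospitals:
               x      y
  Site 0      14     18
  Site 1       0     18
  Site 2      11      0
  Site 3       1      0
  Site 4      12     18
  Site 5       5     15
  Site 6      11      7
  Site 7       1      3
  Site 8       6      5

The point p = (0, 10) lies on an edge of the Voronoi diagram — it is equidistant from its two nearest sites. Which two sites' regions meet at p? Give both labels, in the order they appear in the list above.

Site 5 and Site 7

Squared distances from p to each site:
d²(p, Site 0) = (0−14)² + (10−18)² = 196 + 64 = 260
d²(p, Site 1) = (0−0)² + (10−18)² = 0 + 64 = 64
d²(p, Site 2) = (0−11)² + (10−0)² = 121 + 100 = 221
d²(p, Site 3) = (0−1)² + (10−0)² = 1 + 100 = 101
d²(p, Site 4) = (0−12)² + (10−18)² = 144 + 64 = 208
d²(p, Site 5) = (0−5)² + (10−15)² = 25 + 25 = 50
d²(p, Site 6) = (0−11)² + (10−7)² = 121 + 9 = 130
d²(p, Site 7) = (0−1)² + (10−3)² = 1 + 49 = 50
d²(p, Site 8) = (0−6)² + (10−5)² = 36 + 25 = 61
p is equidistant from Site 5 and Site 7 (both at squared distance 50), and every other site is strictly farther — so p lies on the Site 5–Site 7 Voronoi edge.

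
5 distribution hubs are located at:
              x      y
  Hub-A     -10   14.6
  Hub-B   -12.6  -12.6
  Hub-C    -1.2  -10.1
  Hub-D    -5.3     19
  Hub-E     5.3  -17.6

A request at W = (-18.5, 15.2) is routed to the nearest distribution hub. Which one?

Since √ is increasing, it suffices to compare squared distances:
d²(W, Hub-A) = (-18.5−(-10))² + (15.2−14.6)² = 72.25 + 0.36 = 72.61
d²(W, Hub-B) = (-18.5−(-12.6))² + (15.2−(-12.6))² = 34.81 + 772.84 = 807.65
d²(W, Hub-C) = (-18.5−(-1.2))² + (15.2−(-10.1))² = 299.29 + 640.09 = 939.38
d²(W, Hub-D) = (-18.5−(-5.3))² + (15.2−19)² = 174.24 + 14.44 = 188.68
d²(W, Hub-E) = (-18.5−5.3)² + (15.2−(-17.6))² = 566.44 + 1075.84 = 1642.28
Minimum is at Hub-A.

Hub-A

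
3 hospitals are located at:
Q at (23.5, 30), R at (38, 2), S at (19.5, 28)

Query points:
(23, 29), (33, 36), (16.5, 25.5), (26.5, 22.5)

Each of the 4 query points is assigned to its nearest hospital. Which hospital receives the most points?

(23, 29) — d² to each: Q:1.25, R:954, S:13.25 → nearest is Q
(33, 36) — d² to each: Q:126.25, R:1181, S:246.25 → nearest is Q
(16.5, 25.5) — d² to each: Q:69.25, R:1014.5, S:15.25 → nearest is S
(26.5, 22.5) — d² to each: Q:65.25, R:552.5, S:79.25 → nearest is Q
Tally — Q:3, S:1. Q captures the most (3).

Q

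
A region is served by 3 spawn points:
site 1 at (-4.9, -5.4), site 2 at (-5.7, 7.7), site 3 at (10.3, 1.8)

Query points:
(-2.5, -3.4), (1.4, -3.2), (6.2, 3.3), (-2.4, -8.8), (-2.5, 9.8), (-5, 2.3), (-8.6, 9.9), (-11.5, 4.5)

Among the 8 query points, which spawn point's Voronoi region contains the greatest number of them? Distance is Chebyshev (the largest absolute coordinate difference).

(-2.5, -3.4) — d to each: site 1:2.4, site 2:11.1, site 3:12.8 → nearest is site 1
(1.4, -3.2) — d to each: site 1:6.3, site 2:10.9, site 3:8.9 → nearest is site 1
(6.2, 3.3) — d to each: site 1:11.1, site 2:11.9, site 3:4.1 → nearest is site 3
(-2.4, -8.8) — d to each: site 1:3.4, site 2:16.5, site 3:12.7 → nearest is site 1
(-2.5, 9.8) — d to each: site 1:15.2, site 2:3.2, site 3:12.8 → nearest is site 2
(-5, 2.3) — d to each: site 1:7.7, site 2:5.4, site 3:15.3 → nearest is site 2
(-8.6, 9.9) — d to each: site 1:15.3, site 2:2.9, site 3:18.9 → nearest is site 2
(-11.5, 4.5) — d to each: site 1:9.9, site 2:5.8, site 3:21.8 → nearest is site 2
Tally — site 1:3, site 2:4, site 3:1. site 2 captures the most (4).

site 2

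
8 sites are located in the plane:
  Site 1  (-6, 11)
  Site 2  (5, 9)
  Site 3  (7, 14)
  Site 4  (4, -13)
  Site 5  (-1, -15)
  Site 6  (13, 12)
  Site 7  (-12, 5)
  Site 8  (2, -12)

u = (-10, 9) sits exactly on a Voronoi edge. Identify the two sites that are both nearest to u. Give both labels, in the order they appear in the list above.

Squared distances from u to each site:
d²(u, Site 1) = (-10−(-6))² + (9−11)² = 16 + 4 = 20
d²(u, Site 2) = (-10−5)² + (9−9)² = 225 + 0 = 225
d²(u, Site 3) = (-10−7)² + (9−14)² = 289 + 25 = 314
d²(u, Site 4) = (-10−4)² + (9−(-13))² = 196 + 484 = 680
d²(u, Site 5) = (-10−(-1))² + (9−(-15))² = 81 + 576 = 657
d²(u, Site 6) = (-10−13)² + (9−12)² = 529 + 9 = 538
d²(u, Site 7) = (-10−(-12))² + (9−5)² = 4 + 16 = 20
d²(u, Site 8) = (-10−2)² + (9−(-12))² = 144 + 441 = 585
u is equidistant from Site 1 and Site 7 (both at squared distance 20), and every other site is strictly farther — so u lies on the Site 1–Site 7 Voronoi edge.

Site 1 and Site 7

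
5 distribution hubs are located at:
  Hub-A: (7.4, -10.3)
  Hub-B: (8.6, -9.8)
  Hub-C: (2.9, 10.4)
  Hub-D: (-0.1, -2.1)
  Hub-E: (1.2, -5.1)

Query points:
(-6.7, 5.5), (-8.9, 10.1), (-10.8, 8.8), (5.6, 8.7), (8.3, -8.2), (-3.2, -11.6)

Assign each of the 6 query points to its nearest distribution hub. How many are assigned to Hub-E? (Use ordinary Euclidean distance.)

1

(-6.7, 5.5) — d² to each: Hub-A:448.45, Hub-B:468.18, Hub-C:116.17, Hub-D:101.32, Hub-E:174.77 → nearest is Hub-D
(-8.9, 10.1) — d² to each: Hub-A:681.85, Hub-B:702.26, Hub-C:139.33, Hub-D:226.28, Hub-E:333.05 → nearest is Hub-C
(-10.8, 8.8) — d² to each: Hub-A:696.05, Hub-B:722.32, Hub-C:190.25, Hub-D:233.3, Hub-E:337.21 → nearest is Hub-C
(5.6, 8.7) — d² to each: Hub-A:364.24, Hub-B:351.25, Hub-C:10.18, Hub-D:149.13, Hub-E:209.8 → nearest is Hub-C
(8.3, -8.2) — d² to each: Hub-A:5.22, Hub-B:2.65, Hub-C:375.12, Hub-D:107.77, Hub-E:60.02 → nearest is Hub-B
(-3.2, -11.6) — d² to each: Hub-A:114.05, Hub-B:142.48, Hub-C:521.21, Hub-D:99.86, Hub-E:61.61 → nearest is Hub-E
1 of the 6 points has Hub-E as nearest.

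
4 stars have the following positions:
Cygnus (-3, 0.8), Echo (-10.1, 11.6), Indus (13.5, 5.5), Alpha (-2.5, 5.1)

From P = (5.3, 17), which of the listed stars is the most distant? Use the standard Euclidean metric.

Compare squared distances (the ordering matches that of the actual distances):
d²(P, Cygnus) = (5.3−(-3))² + (17−0.8)² = 68.89 + 262.44 = 331.33
d²(P, Echo) = (5.3−(-10.1))² + (17−11.6)² = 237.16 + 29.16 = 266.32
d²(P, Indus) = (5.3−13.5)² + (17−5.5)² = 67.24 + 132.25 = 199.49
d²(P, Alpha) = (5.3−(-2.5))² + (17−5.1)² = 60.84 + 141.61 = 202.45
The largest is to Cygnus.

Cygnus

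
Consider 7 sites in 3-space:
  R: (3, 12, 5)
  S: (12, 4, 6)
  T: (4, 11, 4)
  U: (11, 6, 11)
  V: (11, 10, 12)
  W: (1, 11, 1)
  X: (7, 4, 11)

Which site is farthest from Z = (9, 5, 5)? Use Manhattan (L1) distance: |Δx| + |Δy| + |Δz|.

d(Z,R) = 6 + 7 + 0 = 13
d(Z,S) = 3 + 1 + 1 = 5
d(Z,T) = 5 + 6 + 1 = 12
d(Z,U) = 2 + 1 + 6 = 9
d(Z,V) = 2 + 5 + 7 = 14
d(Z,W) = 8 + 6 + 4 = 18
d(Z,X) = 2 + 1 + 6 = 9
The largest is to W.

W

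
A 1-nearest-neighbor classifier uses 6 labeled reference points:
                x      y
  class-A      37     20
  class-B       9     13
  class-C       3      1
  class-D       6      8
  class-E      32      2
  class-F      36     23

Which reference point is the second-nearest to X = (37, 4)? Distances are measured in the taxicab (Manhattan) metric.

class-A

d(X, class-A) = 0 + 16 = 16
d(X, class-B) = 28 + 9 = 37
d(X, class-C) = 34 + 3 = 37
d(X, class-D) = 31 + 4 = 35
d(X, class-E) = 5 + 2 = 7
d(X, class-F) = 1 + 19 = 20
Sorted ascending: class-E, class-A, class-F, … — the second-nearest is class-A.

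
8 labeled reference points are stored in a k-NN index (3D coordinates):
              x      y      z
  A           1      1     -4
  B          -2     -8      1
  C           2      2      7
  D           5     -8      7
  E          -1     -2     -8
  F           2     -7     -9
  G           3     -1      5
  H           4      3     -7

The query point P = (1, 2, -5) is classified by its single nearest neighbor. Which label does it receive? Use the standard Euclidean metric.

Squared Euclidean distances:
|PA|² = (1−1)² + (2−1)² + (-5−(-4))² = 0 + 1 + 1 = 2
|PB|² = (1−(-2))² + (2−(-8))² + (-5−1)² = 9 + 100 + 36 = 145
|PC|² = (1−2)² + (2−2)² + (-5−7)² = 1 + 0 + 144 = 145
|PD|² = (1−5)² + (2−(-8))² + (-5−7)² = 16 + 100 + 144 = 260
|PE|² = (1−(-1))² + (2−(-2))² + (-5−(-8))² = 4 + 16 + 9 = 29
|PF|² = (1−2)² + (2−(-7))² + (-5−(-9))² = 1 + 81 + 16 = 98
|PG|² = (1−3)² + (2−(-1))² + (-5−5)² = 4 + 9 + 100 = 113
|PH|² = (1−4)² + (2−3)² + (-5−(-7))² = 9 + 1 + 4 = 14
The smallest is to A, so P lies in the Voronoi region of A.

A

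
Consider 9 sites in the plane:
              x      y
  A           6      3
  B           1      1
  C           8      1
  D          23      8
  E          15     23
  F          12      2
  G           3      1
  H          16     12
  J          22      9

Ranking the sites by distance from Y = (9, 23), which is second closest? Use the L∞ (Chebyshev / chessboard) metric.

d(Y,A) = max(3, 20) = 20
d(Y,B) = max(8, 22) = 22
d(Y,C) = max(1, 22) = 22
d(Y,D) = max(14, 15) = 15
d(Y,E) = max(6, 0) = 6
d(Y,F) = max(3, 21) = 21
d(Y,G) = max(6, 22) = 22
d(Y,H) = max(7, 11) = 11
d(Y,J) = max(13, 14) = 14
Sorted ascending: E, H, J, … — the second-nearest is H.

H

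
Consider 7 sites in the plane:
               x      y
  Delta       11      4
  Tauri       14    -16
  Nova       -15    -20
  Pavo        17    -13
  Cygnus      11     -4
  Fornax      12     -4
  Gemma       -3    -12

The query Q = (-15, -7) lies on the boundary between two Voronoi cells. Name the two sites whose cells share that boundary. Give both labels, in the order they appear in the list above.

Nova and Gemma

Squared distances from Q to each site:
d²(Q, Delta) = (-15−11)² + (-7−4)² = 676 + 121 = 797
d²(Q, Tauri) = (-15−14)² + (-7−(-16))² = 841 + 81 = 922
d²(Q, Nova) = (-15−(-15))² + (-7−(-20))² = 0 + 169 = 169
d²(Q, Pavo) = (-15−17)² + (-7−(-13))² = 1024 + 36 = 1060
d²(Q, Cygnus) = (-15−11)² + (-7−(-4))² = 676 + 9 = 685
d²(Q, Fornax) = (-15−12)² + (-7−(-4))² = 729 + 9 = 738
d²(Q, Gemma) = (-15−(-3))² + (-7−(-12))² = 144 + 25 = 169
Q is equidistant from Nova and Gemma (both at squared distance 169), and every other site is strictly farther — so Q lies on the Nova–Gemma Voronoi edge.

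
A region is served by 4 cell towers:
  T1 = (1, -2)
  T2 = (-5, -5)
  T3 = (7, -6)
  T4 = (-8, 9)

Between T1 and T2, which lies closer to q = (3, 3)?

T1

Compare squared distances:
|qT1|² = (3−1)² + (3−(-2))² = 4 + 25 = 29
|qT2|² = (3−(-5))² + (3−(-5))² = 64 + 64 = 128
29 < 128, so T1 is closer.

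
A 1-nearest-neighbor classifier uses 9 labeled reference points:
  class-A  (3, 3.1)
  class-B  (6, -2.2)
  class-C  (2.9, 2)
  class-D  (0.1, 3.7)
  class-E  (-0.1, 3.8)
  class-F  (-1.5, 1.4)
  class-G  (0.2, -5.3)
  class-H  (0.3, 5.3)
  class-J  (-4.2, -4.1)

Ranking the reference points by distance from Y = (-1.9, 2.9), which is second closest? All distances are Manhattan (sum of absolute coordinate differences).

d(Y, class-A) = |-1.9−3| + |2.9−3.1| = 4.9 + 0.2 = 5.1
d(Y, class-B) = |-1.9−6| + |2.9−(-2.2)| = 7.9 + 5.1 = 13
d(Y, class-C) = |-1.9−2.9| + |2.9−2| = 4.8 + 0.9 = 5.7
d(Y, class-D) = |-1.9−0.1| + |2.9−3.7| = 2 + 0.8 = 2.8
d(Y, class-E) = |-1.9−(-0.1)| + |2.9−3.8| = 1.8 + 0.9 = 2.7
d(Y, class-F) = |-1.9−(-1.5)| + |2.9−1.4| = 0.4 + 1.5 = 1.9
d(Y, class-G) = |-1.9−0.2| + |2.9−(-5.3)| = 2.1 + 8.2 = 10.3
d(Y, class-H) = |-1.9−0.3| + |2.9−5.3| = 2.2 + 2.4 = 4.6
d(Y, class-J) = |-1.9−(-4.2)| + |2.9−(-4.1)| = 2.3 + 7 = 9.3
Sorted ascending: class-F, class-E, class-D, … — the second-nearest is class-E.

class-E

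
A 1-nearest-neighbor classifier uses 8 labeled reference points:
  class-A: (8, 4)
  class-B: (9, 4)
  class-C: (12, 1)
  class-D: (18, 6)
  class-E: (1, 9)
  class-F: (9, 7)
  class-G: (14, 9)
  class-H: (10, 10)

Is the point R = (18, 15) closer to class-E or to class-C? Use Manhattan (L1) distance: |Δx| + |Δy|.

d(R, class-E) = |18−1| + |15−9| = 17 + 6 = 23
d(R, class-C) = |18−12| + |15−1| = 6 + 14 = 20
23 > 20, so class-C is closer.

class-C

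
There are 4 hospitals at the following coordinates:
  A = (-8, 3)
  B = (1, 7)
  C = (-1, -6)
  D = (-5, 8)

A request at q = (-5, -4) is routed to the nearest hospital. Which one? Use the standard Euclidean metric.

Squared Euclidean distances:
|qA|² = 9 + 49 = 58
|qB|² = 36 + 121 = 157
|qC|² = 16 + 4 = 20
|qD|² = 0 + 144 = 144
C is nearest.

C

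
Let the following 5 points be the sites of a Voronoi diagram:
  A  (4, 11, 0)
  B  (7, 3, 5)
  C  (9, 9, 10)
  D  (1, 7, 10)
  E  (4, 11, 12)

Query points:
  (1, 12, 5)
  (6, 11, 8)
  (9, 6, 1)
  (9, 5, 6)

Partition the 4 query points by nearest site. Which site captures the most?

B

(1, 12, 5) — d² to each: A:35, B:117, C:98, D:50, E:59 → nearest is A
(6, 11, 8) — d² to each: A:68, B:74, C:17, D:45, E:20 → nearest is C
(9, 6, 1) — d² to each: A:51, B:29, C:90, D:146, E:171 → nearest is B
(9, 5, 6) — d² to each: A:97, B:9, C:32, D:84, E:97 → nearest is B
Tally — A:1, B:2, C:1. B captures the most (2).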